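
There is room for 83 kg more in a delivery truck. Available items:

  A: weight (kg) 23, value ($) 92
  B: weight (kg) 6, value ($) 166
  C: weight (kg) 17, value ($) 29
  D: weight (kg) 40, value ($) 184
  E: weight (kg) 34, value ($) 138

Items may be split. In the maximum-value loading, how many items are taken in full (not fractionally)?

3

Sort by value per unit weight and fill in that order.
Ratios (sorted): B 27.67, D 4.60, E 4.06, A 4.00, C 1.71
take B (6 @ 166); take D (40 @ 184); take E (34 @ 138); take 3/23 of A → 12.00. Capacity used 83/83.
3 item(s) taken whole; one partial (take 3/23 of A).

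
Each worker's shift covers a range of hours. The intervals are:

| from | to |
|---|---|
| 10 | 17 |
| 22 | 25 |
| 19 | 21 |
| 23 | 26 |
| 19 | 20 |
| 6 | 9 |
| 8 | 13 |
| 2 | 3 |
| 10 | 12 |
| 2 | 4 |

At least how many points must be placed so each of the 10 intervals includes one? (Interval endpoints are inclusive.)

5

By right end: [2,3]  [2,4]  [6,9]  [10,12]  [8,13]  [10,17]  [19,20]  [19,21]  [22,25]  [23,26]
[2,3] uncovered → point at 3; [6,9] uncovered → point at 9; [10,12] uncovered → point at 12; [19,20] uncovered → point at 20; [22,25] uncovered → point at 25.
Points: 3, 9, 12, 20, 25 (5 total).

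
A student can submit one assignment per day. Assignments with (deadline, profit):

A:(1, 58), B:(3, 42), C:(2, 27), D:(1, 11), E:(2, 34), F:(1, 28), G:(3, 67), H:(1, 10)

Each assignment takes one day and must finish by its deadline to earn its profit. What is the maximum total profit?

Take jobs in profit order; each goes to the latest open slot no later than its deadline.
By profit: G(d3,67), A(d1,58), B(d3,42), E(d2,34), F(d1,28), C(d2,27), D(d1,11), H(d1,10)
G→slot 3; A→slot 1; B→slot 2; E skipped; F skipped; C skipped; D skipped; H skipped.
Profit = 58 + 42 + 67 = 167

167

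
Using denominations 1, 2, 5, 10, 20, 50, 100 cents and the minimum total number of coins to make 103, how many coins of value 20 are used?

103 = 1×100 + 1×2 + 1×1
Count of 20: 0

0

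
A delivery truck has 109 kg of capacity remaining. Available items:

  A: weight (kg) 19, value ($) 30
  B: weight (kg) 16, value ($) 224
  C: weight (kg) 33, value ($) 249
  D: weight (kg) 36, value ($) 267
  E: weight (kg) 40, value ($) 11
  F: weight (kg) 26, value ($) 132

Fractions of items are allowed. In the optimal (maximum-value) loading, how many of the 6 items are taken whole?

3

Order: B (224/16=14.00) > C (249/33=7.55) > D (267/36=7.42) > F (132/26=5.08) > A (30/19=1.58) > E (11/40=0.28)
Fill: take B (16 @ 224) → take C (33 @ 249) → take D (36 @ 267) → take 24/26 of F → 121.85; 109/109 used.
3 item(s) taken whole; one partial (take 24/26 of F).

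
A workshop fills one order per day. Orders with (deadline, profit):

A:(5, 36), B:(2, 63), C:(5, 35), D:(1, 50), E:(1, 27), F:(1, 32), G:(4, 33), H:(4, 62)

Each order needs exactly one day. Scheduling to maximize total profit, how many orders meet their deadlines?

5

Sort by profit descending; place each in the latest free slot ≤ its deadline.
By profit: B(d2,63), H(d4,62), D(d1,50), A(d5,36), C(d5,35), G(d4,33), F(d1,32), E(d1,27)
B→slot 2; H→slot 4; D→slot 1; A→slot 5; C→slot 3; G skipped; F skipped; E skipped.
5 of 8 scheduled.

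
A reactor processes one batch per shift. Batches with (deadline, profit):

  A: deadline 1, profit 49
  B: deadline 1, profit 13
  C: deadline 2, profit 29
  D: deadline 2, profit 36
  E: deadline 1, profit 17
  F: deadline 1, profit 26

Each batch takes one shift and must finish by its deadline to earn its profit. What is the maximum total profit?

By profit: A(d1,49), D(d2,36), C(d2,29), F(d1,26), E(d1,17), B(d1,13)
A→slot 1; D→slot 2; C skipped; F skipped; E skipped; B skipped.
Profit = 49 + 36 = 85

85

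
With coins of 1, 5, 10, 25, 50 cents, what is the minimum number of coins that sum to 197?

8

Greedy: take as many of the largest coin as possible, then repeat with the remainder.
197 = 3×50 + 1×25 + 2×10 + 2×1
Total coins = 3 + 1 + 2 + 2 = 8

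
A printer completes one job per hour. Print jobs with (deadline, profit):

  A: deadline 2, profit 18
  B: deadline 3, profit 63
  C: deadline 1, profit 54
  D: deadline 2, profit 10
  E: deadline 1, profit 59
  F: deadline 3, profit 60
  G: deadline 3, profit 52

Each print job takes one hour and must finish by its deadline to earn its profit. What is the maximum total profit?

182

By profit: B(d3,63), F(d3,60), E(d1,59), C(d1,54), G(d3,52), A(d2,18), D(d2,10)
B→slot 3; F→slot 2; E→slot 1; C skipped; G skipped; A skipped; D skipped.
Profit = 59 + 60 + 63 = 182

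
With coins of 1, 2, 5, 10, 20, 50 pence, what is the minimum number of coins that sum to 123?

5

Greedy: take as many of the largest coin as possible, then repeat with the remainder.
123 − 2×50→23 − 1×20→3 − 1×2→1 − 1×1→0
Total coins = 2 + 1 + 1 + 1 = 5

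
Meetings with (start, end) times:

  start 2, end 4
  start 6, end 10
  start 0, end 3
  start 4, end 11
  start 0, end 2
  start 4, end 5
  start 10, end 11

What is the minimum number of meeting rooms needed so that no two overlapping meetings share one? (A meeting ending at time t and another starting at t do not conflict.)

2

starts: [0, 0, 2, 4, 4, 6, 10]
ends:   [2, 3, 4, 5, 10, 11, 11]
s0→1 s0→2  — peak 2.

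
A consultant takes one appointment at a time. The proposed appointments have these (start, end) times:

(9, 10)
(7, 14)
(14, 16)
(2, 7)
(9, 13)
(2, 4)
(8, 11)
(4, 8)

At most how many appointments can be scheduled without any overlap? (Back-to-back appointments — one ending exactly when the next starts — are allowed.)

4

By end time: (2,4), (2,7), (4,8), (9,10), (8,11), (9,13), (7,14), (14,16).
Pick (2,4); next start ≥ 4 → (4,8); next start ≥ 8 → (9,10); next start ≥ 10 → (14,16).
Selected 4 appointments.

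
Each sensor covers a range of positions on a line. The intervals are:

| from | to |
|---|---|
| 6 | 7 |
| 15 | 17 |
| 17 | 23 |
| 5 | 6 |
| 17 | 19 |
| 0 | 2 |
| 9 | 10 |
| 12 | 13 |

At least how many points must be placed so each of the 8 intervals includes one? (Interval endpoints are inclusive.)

Sorted: [0,2] [5,6] [6,7] [9,10] [12,13] [15,17] [17,19] [17,23]
{[0,2]} hit by 2; {[5,6],[6,7]} hit by 6; {[9,10]} hit by 10; {[12,13]} hit by 13; {[15,17],[17,19],[17,23]} hit by 17.
Points: 2, 6, 10, 13, 17 (5 total).

5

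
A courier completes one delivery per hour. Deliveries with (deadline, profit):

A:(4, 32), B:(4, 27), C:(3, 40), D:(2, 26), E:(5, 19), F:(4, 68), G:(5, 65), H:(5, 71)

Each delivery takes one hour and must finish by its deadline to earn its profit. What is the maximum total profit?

276

Profit order: H=71 F=68 G=65 C=40 A=32 B=27 D=26 E=19
Assign: H→slot 5, F→slot 4, G→slot 3, C→slot 2, A→slot 1, B skipped, D skipped, E skipped.
Slots: [1:A] [2:C] [3:G] [4:F] [5:H]
Profit = 32 + 40 + 65 + 68 + 71 = 276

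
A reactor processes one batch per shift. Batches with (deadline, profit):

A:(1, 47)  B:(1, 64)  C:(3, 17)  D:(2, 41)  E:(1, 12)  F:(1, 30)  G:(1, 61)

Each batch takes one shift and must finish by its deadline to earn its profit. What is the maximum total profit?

122

Sort by profit descending; place each in the latest free slot ≤ its deadline.
By profit: B(d1,64), G(d1,61), A(d1,47), D(d2,41), F(d1,30), C(d3,17), E(d1,12)
B→slot 1; G skipped; A skipped; D→slot 2; F skipped; C→slot 3; E skipped.
Profit = 64 + 41 + 17 = 122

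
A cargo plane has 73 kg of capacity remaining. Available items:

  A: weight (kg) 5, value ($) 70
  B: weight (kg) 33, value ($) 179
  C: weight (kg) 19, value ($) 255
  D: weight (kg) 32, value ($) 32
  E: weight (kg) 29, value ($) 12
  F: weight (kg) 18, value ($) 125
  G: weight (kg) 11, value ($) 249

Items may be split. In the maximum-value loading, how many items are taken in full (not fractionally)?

4

Order: G (249/11=22.64) > A (70/5=14.00) > C (255/19=13.42) > F (125/18=6.94) > B (179/33=5.42) > D (32/32=1.00) > E (12/29=0.41)
Fill: take G (11 @ 249) → take A (5 @ 70) → take C (19 @ 255) → take F (18 @ 125) → take 20/33 of B → 108.48; 73/73 used.
4 item(s) taken whole; one partial (take 20/33 of B).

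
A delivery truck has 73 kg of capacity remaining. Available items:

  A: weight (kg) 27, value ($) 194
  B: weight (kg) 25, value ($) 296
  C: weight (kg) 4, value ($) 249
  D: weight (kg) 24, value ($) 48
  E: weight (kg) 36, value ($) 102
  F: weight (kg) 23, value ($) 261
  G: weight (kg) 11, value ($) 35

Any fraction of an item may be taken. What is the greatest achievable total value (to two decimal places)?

Greedy by value/weight ratio, highest first.
Ratios (sorted): C 62.25, B 11.84, F 11.35, A 7.19, G 3.18, E 2.83, D 2.00
take C (4 @ 249); take B (25 @ 296); take F (23 @ 261); take 21/27 of A → 150.89. Capacity used 73/73.
Total value = 956.89

956.89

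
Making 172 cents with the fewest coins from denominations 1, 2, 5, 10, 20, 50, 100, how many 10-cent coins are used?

0

Use the largest denomination that fits, subtract, and repeat.
172 − 1×100→72 − 1×50→22 − 1×20→2 − 1×2→0
Count of 10: 0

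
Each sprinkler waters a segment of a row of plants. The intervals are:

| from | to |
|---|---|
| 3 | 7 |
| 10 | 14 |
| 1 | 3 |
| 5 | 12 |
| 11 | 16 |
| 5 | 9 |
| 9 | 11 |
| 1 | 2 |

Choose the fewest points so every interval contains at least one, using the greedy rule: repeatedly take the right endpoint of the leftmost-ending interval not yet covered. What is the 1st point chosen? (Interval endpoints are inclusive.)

Process intervals by earliest right end; each time one isn't hit yet, stab at its right endpoint.
By right end: [1,2]  [1,3]  [3,7]  [5,9]  [9,11]  [5,12]  [10,14]  [11,16]
[1,2] uncovered → point at 2; [3,7] uncovered → point at 7; [9,11] uncovered → point at 11.
Points: 2, 7, 11 (3 total).

2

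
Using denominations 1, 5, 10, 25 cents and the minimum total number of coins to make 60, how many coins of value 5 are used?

60 = 2×25 + 1×10
Count of 5: 0

0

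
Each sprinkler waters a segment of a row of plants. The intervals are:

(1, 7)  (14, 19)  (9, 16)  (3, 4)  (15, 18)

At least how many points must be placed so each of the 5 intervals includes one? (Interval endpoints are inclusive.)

2

By right end: [3,4]  [1,7]  [9,16]  [15,18]  [14,19]
[3,4] uncovered → point at 4; [9,16] uncovered → point at 16.
Points: 4, 16 (2 total).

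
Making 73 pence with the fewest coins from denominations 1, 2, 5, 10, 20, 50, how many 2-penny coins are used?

Greedy: take as many of the largest coin as possible, then repeat with the remainder.
73 = 1×50 + 1×20 + 1×2 + 1×1
Count of 2: 1

1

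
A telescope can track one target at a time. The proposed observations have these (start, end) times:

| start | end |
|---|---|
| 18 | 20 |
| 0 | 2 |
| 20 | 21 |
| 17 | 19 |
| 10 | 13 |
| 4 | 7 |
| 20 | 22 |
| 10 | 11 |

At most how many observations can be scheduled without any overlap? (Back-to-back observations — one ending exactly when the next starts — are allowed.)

Sort by end time and greedily take each interval whose start is ≥ the last chosen end.
By end time: (0,2), (4,7), (10,11), (10,13), (17,19), (18,20), (20,21), (20,22).
Pick (0,2); next start ≥ 2 → (4,7); next start ≥ 7 → (10,11); next start ≥ 11 → (17,19); next start ≥ 19 → (20,21).
Selected 5 observations.

5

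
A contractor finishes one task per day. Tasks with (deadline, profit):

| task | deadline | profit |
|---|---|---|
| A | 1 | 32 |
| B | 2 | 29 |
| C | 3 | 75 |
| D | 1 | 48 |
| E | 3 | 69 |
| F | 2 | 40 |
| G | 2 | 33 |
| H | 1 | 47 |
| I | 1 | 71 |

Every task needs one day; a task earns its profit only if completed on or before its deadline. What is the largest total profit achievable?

By profit: C(d3,75), I(d1,71), E(d3,69), D(d1,48), H(d1,47), F(d2,40), G(d2,33), A(d1,32), B(d2,29)
C→slot 3; I→slot 1; E→slot 2; D skipped; H skipped; F skipped; G skipped; A skipped; B skipped.
Profit = 71 + 69 + 75 = 215

215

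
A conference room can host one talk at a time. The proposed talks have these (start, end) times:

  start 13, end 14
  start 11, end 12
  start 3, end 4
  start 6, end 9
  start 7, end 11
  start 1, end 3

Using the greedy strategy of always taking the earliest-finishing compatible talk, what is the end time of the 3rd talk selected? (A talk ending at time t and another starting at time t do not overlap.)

9

Order by finish time; keep every interval that doesn't clash with the previous kept one.
Sorted by end: (1,3)  (3,4)  (6,9)  (7,11)  (11,12)  (13,14)
take (1,3); take (3,4); take (6,9); take (11,12); take (13,14).
Selected: (1,3) (3,4) (6,9) (11,12) (13,14)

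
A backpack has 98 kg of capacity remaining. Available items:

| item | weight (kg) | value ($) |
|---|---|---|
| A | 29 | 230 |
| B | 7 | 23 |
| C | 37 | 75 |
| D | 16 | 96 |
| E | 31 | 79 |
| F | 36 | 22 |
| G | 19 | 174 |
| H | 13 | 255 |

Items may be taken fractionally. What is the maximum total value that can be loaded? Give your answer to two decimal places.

Order: H (255/13=19.62) > G (174/19=9.16) > A (230/29=7.93) > D (96/16=6.00) > B (23/7=3.29) > E (79/31=2.55) > C (75/37=2.03) > F (22/36=0.61)
Fill: take H (13 @ 255) → take G (19 @ 174) → take A (29 @ 230) → take D (16 @ 96) → take B (7 @ 23) → take 14/31 of E → 35.68; 98/98 used.
Total value = 813.68

813.68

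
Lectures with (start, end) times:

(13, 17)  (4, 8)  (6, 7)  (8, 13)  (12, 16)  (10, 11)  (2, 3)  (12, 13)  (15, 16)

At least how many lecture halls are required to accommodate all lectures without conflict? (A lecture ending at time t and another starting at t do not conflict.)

Count concurrent intervals with a sweep; the peak is the room count.
Events (time:±→running): 2:+→1 3:-→0 4:+→1 6:+→2 7:-→1 8:-→0 8:+→1 10:+→2 11:-→1 12:+→2 12:+→3 … peak 3.

3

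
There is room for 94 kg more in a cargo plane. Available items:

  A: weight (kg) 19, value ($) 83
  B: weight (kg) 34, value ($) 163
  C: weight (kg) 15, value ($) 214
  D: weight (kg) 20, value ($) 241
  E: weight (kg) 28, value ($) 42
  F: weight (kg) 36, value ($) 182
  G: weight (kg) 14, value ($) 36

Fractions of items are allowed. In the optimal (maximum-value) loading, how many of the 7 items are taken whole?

3

Order: C (214/15=14.27) > D (241/20=12.05) > F (182/36=5.06) > B (163/34=4.79) > A (83/19=4.37) > G (36/14=2.57) > E (42/28=1.50)
Fill: take C (15 @ 214) → take D (20 @ 241) → take F (36 @ 182) → take 23/34 of B → 110.26; 94/94 used.
3 item(s) taken whole; one partial (take 23/34 of B).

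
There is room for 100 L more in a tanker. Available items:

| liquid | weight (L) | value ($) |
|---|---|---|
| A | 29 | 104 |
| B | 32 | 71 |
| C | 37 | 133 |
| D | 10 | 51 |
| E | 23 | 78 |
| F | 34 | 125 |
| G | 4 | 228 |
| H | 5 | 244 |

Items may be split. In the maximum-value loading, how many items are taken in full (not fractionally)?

5

Sort by value per unit weight and fill in that order.
Order: G (228/4=57.00) > H (244/5=48.80) > D (51/10=5.10) > F (125/34=3.68) > C (133/37=3.59) > A (104/29=3.59) > E (78/23=3.39) > B (71/32=2.22)
Fill: take G (4 @ 228) → take H (5 @ 244) → take D (10 @ 51) → take F (34 @ 125) → take C (37 @ 133) → take 10/29 of A → 35.86; 100/100 used.
5 item(s) taken whole; one partial (take 10/29 of A).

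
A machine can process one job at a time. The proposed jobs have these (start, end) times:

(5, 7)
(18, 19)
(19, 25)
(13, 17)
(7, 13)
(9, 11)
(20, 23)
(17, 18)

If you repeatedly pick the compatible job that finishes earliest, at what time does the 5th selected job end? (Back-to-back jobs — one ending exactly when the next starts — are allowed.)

Greedy by earliest finish: after sorting by end time, pick each interval compatible with the last pick.
By end time: (5,7), (9,11), (7,13), (13,17), (17,18), (18,19), (20,23), (19,25).
Pick (5,7); next start ≥ 7 → (9,11); next start ≥ 11 → (13,17); next start ≥ 17 → (17,18); next start ≥ 18 → (18,19); next start ≥ 19 → (20,23).
Selected: (5,7) (9,11) (13,17) (17,18) (18,19) (20,23)

19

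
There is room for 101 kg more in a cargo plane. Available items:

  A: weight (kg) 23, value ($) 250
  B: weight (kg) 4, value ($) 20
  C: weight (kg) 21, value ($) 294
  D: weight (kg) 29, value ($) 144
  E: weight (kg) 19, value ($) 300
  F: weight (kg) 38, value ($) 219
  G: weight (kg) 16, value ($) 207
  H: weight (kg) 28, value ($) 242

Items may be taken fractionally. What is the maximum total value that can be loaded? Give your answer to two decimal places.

Greedy by value/weight ratio, highest first.
Order: E (300/19=15.79) > C (294/21=14.00) > G (207/16=12.94) > A (250/23=10.87) > H (242/28=8.64) > F (219/38=5.76) > B (20/4=5.00) > D (144/29=4.97)
Fill: take E (19 @ 300) → take C (21 @ 294) → take G (16 @ 207) → take A (23 @ 250) → take 22/28 of H → 190.14; 101/101 used.
Total value = 1241.14

1241.14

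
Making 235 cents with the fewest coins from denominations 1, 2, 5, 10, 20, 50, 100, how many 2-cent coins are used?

235 = 2×100 + 1×20 + 1×10 + 1×5
Count of 2: 0

0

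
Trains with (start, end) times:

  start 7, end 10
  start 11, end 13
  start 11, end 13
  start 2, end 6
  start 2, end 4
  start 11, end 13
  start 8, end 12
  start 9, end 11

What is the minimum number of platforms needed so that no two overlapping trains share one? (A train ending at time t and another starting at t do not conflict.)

4

Events (time:±→running): 2:+→1 2:+→2 4:-→1 6:-→0 7:+→1 8:+→2 9:+→3 10:-→2 11:-→1 11:+→2 11:+→3 11:+→4 … peak 4.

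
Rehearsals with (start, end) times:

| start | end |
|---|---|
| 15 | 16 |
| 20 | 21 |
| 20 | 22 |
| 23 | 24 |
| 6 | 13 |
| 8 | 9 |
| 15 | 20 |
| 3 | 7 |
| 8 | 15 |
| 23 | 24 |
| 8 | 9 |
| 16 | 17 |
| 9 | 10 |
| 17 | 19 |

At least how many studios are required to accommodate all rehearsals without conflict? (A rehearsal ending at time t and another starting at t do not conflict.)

4

The answer is the maximum number of intervals overlapping at any instant.
Events (time:±→running): 3:+→1 6:+→2 7:-→1 8:+→2 8:+→3 8:+→4 … peak 4.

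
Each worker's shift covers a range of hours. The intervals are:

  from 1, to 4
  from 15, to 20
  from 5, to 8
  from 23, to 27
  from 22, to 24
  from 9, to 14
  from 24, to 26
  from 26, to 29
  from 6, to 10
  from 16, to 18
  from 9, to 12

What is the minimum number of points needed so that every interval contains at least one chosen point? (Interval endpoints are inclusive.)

Sorted: [1,4] [5,8] [6,10] [9,12] [9,14] [16,18] [15,20] [22,24] [24,26] [23,27] [26,29]
{[1,4]} hit by 4; {[5,8],[6,10]} hit by 8; {[9,12],[9,14]} hit by 12; {[16,18],[15,20]} hit by 18; {[22,24],[24,26],[23,27]} hit by 24; {[26,29]} hit by 29.
Points: 4, 8, 12, 18, 24, 29 (6 total).

6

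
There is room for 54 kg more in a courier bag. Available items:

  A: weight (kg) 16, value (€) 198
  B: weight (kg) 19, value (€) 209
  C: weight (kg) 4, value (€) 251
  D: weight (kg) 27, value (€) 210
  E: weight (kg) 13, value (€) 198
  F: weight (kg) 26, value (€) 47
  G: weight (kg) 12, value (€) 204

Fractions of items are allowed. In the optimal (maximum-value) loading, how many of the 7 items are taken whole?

Ratios (sorted): C 62.75, G 17.00, E 15.23, A 12.38, B 11.00, D 7.78, F 1.81
take C (4 @ 251); take G (12 @ 204); take E (13 @ 198); take A (16 @ 198); take 9/19 of B → 99.00. Capacity used 54/54.
4 item(s) taken whole; one partial (take 9/19 of B).

4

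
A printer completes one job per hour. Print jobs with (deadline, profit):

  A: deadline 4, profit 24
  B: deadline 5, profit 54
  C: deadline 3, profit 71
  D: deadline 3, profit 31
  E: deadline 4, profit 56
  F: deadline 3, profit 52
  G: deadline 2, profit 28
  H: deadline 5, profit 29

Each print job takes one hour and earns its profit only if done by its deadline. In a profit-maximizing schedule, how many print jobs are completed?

5

Sort by profit descending; place each in the latest free slot ≤ its deadline.
Profit order: C=71 E=56 B=54 F=52 D=31 H=29 G=28 A=24
Assign: C→slot 3, E→slot 4, B→slot 5, F→slot 2, D→slot 1, H skipped, G skipped, A skipped.
Slots: [1:D] [2:F] [3:C] [4:E] [5:B]
5 of 8 scheduled.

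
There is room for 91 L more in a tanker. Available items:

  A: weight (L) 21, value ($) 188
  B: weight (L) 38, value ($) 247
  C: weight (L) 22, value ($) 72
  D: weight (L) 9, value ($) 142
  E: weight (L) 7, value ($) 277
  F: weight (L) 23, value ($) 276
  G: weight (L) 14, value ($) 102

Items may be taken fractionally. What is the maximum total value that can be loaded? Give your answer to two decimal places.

Sort by value per unit weight and fill in that order.
Ratios (sorted): E 39.57, D 15.78, F 12.00, A 8.95, G 7.29, B 6.50, C 3.27
take E (7 @ 277); take D (9 @ 142); take F (23 @ 276); take A (21 @ 188); take G (14 @ 102); take 17/38 of B → 110.50. Capacity used 91/91.
Total value = 1095.50

1095.50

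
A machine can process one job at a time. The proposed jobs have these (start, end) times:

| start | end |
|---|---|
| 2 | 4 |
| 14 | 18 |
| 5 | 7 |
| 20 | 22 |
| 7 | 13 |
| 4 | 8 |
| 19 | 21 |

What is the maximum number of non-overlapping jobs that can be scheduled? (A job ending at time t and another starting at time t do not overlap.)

By end time: (2,4), (5,7), (4,8), (7,13), (14,18), (19,21), (20,22).
Pick (2,4); next start ≥ 4 → (5,7); next start ≥ 7 → (7,13); next start ≥ 13 → (14,18); next start ≥ 18 → (19,21).
Selected 5 jobs.

5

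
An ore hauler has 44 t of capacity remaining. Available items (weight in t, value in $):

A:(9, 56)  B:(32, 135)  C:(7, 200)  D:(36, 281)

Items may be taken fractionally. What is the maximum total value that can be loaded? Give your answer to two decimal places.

487.22

Ratios (sorted): C 28.57, D 7.81, A 6.22, B 4.22
take C (7 @ 200); take D (36 @ 281); take 1/9 of A → 6.22. Capacity used 44/44.
Total value = 487.22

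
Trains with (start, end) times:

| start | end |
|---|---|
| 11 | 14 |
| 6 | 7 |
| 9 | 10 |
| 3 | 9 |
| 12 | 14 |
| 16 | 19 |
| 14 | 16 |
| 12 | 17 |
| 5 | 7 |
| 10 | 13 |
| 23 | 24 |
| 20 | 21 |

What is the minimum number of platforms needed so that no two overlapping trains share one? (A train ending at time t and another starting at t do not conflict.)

The answer is the maximum number of intervals overlapping at any instant.
Events (time:±→running): 3:+→1 5:+→2 6:+→3 7:-→2 7:-→1 9:-→0 9:+→1 10:-→0 10:+→1 11:+→2 12:+→3 12:+→4 … peak 4.

4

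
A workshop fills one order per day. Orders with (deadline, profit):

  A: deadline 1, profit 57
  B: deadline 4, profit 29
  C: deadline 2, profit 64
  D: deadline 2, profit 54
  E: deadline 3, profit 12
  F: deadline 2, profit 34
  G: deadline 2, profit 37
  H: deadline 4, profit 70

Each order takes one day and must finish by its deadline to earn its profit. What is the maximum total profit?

220

Sort by profit descending; place each in the latest free slot ≤ its deadline.
By profit: H(d4,70), C(d2,64), A(d1,57), D(d2,54), G(d2,37), F(d2,34), B(d4,29), E(d3,12)
H→slot 4; C→slot 2; A→slot 1; D skipped; G skipped; F skipped; B→slot 3; E skipped.
Profit = 57 + 64 + 29 + 70 = 220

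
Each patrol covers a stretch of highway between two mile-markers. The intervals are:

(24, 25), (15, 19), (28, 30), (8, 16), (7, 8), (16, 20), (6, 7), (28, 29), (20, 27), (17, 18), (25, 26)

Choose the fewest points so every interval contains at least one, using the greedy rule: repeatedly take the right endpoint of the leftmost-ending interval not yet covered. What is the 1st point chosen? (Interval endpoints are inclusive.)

Sorted: [6,7] [7,8] [8,16] [17,18] [15,19] [16,20] [24,25] [25,26] [20,27] [28,29] [28,30]
{[6,7],[7,8]} hit by 7; {[8,16]} hit by 16; {[17,18],[15,19],[16,20]} hit by 18; {[24,25],[25,26],[20,27]} hit by 25; {[28,29],[28,30]} hit by 29.
Points: 7, 16, 18, 25, 29 (5 total).

7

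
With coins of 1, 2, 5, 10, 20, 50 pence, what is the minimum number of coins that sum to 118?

6

118 − 2×50→18 − 1×10→8 − 1×5→3 − 1×2→1 − 1×1→0
Total coins = 2 + 1 + 1 + 1 + 1 = 6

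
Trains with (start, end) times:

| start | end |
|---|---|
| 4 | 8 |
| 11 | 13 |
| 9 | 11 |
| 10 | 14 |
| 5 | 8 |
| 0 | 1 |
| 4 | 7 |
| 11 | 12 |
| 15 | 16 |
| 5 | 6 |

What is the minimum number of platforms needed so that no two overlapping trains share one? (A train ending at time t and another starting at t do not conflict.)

The answer is the maximum number of intervals overlapping at any instant.
starts: [0, 4, 4, 5, 5, 9, 10, 11, 11, 15]
ends:   [1, 6, 7, 8, 8, 11, 12, 13, 14, 16]
s0→1 e1→0 s4→1 s4→2 s5→3 s5→4  — peak 4.

4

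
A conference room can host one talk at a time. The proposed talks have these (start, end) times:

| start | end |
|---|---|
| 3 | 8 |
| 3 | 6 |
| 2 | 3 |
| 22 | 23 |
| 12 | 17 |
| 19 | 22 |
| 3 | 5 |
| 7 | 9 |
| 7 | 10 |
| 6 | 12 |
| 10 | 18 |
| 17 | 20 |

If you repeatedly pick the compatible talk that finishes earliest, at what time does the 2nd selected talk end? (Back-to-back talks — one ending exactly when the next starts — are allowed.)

5

Greedy by earliest finish: after sorting by end time, pick each interval compatible with the last pick.
By end time: (2,3), (3,5), (3,6), (3,8), (7,9), (7,10), (6,12), (12,17), (10,18), (17,20), (19,22), (22,23).
Pick (2,3); next start ≥ 3 → (3,5); next start ≥ 5 → (7,9); next start ≥ 9 → (12,17); next start ≥ 17 → (17,20); next start ≥ 20 → (22,23).
Selected: (2,3) (3,5) (7,9) (12,17) (17,20) (22,23)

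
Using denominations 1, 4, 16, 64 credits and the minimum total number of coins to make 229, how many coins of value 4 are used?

Use the largest denomination that fits, subtract, and repeat.
229 − 3×64→37 − 2×16→5 − 1×4→1 − 1×1→0
Count of 4: 1

1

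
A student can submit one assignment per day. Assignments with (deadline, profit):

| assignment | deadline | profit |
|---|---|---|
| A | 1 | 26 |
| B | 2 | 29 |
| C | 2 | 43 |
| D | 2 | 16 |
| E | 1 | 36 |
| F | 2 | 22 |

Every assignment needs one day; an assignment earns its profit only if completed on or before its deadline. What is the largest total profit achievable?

79

Sort by profit descending; place each in the latest free slot ≤ its deadline.
Profit order: C=43 E=36 B=29 A=26 F=22 D=16
Assign: C→slot 2, E→slot 1, B skipped, A skipped, F skipped, D skipped.
Slots: [1:E] [2:C]
Profit = 36 + 43 = 79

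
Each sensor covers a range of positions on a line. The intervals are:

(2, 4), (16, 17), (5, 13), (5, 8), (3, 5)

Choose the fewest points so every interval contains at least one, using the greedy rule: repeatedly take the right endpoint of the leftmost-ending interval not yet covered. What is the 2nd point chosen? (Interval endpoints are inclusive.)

Sort by right endpoint; whenever an interval is uncovered, place a point at its right end.
By right end: [2,4]  [3,5]  [5,8]  [5,13]  [16,17]
[2,4] uncovered → point at 4; [5,8] uncovered → point at 8; [16,17] uncovered → point at 17.
Points: 4, 8, 17 (3 total).

8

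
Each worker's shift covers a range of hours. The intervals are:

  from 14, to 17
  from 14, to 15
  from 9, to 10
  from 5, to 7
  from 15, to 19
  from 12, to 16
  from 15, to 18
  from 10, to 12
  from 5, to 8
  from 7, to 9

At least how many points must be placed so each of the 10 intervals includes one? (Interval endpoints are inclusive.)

3

Process intervals by earliest right end; each time one isn't hit yet, stab at its right endpoint.
By right end: [5,7]  [5,8]  [7,9]  [9,10]  [10,12]  [14,15]  [12,16]  [14,17]  [15,18]  [15,19]
[5,7] uncovered → point at 7; [9,10] uncovered → point at 10; [14,15] uncovered → point at 15.
Points: 7, 10, 15 (3 total).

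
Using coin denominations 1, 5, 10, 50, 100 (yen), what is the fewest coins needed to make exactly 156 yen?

4

Use the largest denomination that fits, subtract, and repeat.
156 = 1×100 + 1×50 + 1×5 + 1×1
Total coins = 1 + 1 + 1 + 1 = 4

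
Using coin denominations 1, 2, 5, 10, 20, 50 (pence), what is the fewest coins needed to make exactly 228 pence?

8

228 = 4×50 + 1×20 + 1×5 + 1×2 + 1×1
Total coins = 4 + 1 + 1 + 1 + 1 = 8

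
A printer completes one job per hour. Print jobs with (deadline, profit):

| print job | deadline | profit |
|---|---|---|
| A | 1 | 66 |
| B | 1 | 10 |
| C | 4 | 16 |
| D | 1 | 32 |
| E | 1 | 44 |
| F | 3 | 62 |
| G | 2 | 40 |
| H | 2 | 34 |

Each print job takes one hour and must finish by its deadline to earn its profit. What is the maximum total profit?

Sort by profit descending; place each in the latest free slot ≤ its deadline.
Profit order: A=66 F=62 E=44 G=40 H=34 D=32 C=16 B=10
Assign: A→slot 1, F→slot 3, E skipped, G→slot 2, H skipped, D skipped, C→slot 4, B skipped.
Slots: [1:A] [2:G] [3:F] [4:C]
Profit = 66 + 40 + 62 + 16 = 184

184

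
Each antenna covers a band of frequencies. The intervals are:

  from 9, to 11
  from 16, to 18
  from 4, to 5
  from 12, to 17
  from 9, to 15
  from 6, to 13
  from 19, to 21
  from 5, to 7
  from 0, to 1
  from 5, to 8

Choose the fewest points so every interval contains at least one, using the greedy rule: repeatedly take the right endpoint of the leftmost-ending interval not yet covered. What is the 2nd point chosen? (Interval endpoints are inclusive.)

Sorted: [0,1] [4,5] [5,7] [5,8] [9,11] [6,13] [9,15] [12,17] [16,18] [19,21]
{[0,1]} hit by 1; {[4,5],[5,7],[5,8]} hit by 5; {[9,11],[6,13],[9,15]} hit by 11; {[12,17],[16,18]} hit by 17; {[19,21]} hit by 21.
Points: 1, 5, 11, 17, 21 (5 total).

5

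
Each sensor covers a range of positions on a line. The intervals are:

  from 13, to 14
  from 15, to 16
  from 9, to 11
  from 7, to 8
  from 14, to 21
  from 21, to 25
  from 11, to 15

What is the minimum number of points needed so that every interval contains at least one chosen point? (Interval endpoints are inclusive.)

5

Process intervals by earliest right end; each time one isn't hit yet, stab at its right endpoint.
Sorted: [7,8] [9,11] [13,14] [11,15] [15,16] [14,21] [21,25]
{[7,8]} hit by 8; {[9,11]} hit by 11; {[13,14],[11,15]} hit by 14; {[15,16],[14,21]} hit by 16; {[21,25]} hit by 25.
Points: 8, 11, 14, 16, 25 (5 total).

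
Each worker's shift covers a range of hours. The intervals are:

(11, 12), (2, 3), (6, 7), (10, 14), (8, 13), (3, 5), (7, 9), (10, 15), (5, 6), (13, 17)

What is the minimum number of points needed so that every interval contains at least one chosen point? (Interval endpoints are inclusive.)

Sort by right endpoint; whenever an interval is uncovered, place a point at its right end.
By right end: [2,3]  [3,5]  [5,6]  [6,7]  [7,9]  [11,12]  [8,13]  [10,14]  [10,15]  [13,17]
[2,3] uncovered → point at 3; [5,6] uncovered → point at 6; [7,9] uncovered → point at 9; [11,12] uncovered → point at 12; [13,17] uncovered → point at 17.
Points: 3, 6, 9, 12, 17 (5 total).

5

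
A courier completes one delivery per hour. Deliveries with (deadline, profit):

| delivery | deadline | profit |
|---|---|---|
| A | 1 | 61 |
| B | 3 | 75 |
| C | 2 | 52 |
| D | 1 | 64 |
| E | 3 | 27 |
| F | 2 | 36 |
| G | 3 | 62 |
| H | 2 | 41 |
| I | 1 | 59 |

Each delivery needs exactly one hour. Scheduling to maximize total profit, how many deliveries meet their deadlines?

3

Sort by profit descending; place each in the latest free slot ≤ its deadline.
Profit order: B=75 D=64 G=62 A=61 I=59 C=52 H=41 F=36 E=27
Assign: B→slot 3, D→slot 1, G→slot 2, A skipped, I skipped, C skipped, H skipped, F skipped, E skipped.
Slots: [1:D] [2:G] [3:B]
3 of 9 scheduled.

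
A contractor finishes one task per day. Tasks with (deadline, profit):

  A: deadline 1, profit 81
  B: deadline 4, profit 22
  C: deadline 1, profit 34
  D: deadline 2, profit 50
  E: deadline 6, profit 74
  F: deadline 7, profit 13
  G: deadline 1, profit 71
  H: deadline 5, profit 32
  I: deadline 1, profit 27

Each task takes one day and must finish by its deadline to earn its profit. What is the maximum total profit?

272

Profit order: A=81 E=74 G=71 D=50 C=34 H=32 I=27 B=22 F=13
Assign: A→slot 1, E→slot 6, G skipped, D→slot 2, C skipped, H→slot 5, I skipped, B→slot 4, F→slot 7.
Slots: [1:A] [2:D] [4:B] [5:H] [6:E] [7:F]
Profit = 81 + 50 + 22 + 32 + 74 + 13 = 272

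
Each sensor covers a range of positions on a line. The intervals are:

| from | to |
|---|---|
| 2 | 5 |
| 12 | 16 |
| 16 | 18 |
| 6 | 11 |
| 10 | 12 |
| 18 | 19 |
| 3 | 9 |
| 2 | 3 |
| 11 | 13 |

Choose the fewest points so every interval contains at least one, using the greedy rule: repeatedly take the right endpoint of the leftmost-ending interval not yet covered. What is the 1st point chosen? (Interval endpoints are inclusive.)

Sorted: [2,3] [2,5] [3,9] [6,11] [10,12] [11,13] [12,16] [16,18] [18,19]
{[2,3],[2,5],[3,9]} hit by 3; {[6,11],[10,12],[11,13]} hit by 11; {[12,16],[16,18]} hit by 16; {[18,19]} hit by 19.
Points: 3, 11, 16, 19 (4 total).

3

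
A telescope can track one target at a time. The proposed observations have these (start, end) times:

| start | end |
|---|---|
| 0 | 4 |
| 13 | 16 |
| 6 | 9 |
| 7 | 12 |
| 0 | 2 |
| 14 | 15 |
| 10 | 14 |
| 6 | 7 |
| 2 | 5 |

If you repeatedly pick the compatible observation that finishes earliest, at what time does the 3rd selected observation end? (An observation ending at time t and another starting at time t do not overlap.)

7

Sort by end time and greedily take each interval whose start is ≥ the last chosen end.
By end time: (0,2), (0,4), (2,5), (6,7), (6,9), (7,12), (10,14), (14,15), (13,16).
Pick (0,2); next start ≥ 2 → (2,5); next start ≥ 5 → (6,7); next start ≥ 7 → (7,12); next start ≥ 12 → (14,15).
Selected: (0,2) (2,5) (6,7) (7,12) (14,15)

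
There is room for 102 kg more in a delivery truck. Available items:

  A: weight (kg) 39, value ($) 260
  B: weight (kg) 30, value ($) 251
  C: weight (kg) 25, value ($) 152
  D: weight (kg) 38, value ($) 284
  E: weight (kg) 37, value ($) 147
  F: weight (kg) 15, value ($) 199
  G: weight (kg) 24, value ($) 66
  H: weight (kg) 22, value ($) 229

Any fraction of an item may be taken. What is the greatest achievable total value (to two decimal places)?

Sort by value per unit weight and fill in that order.
Order: F (199/15=13.27) > H (229/22=10.41) > B (251/30=8.37) > D (284/38=7.47) > A (260/39=6.67) > C (152/25=6.08) > E (147/37=3.97) > G (66/24=2.75)
Fill: take F (15 @ 199) → take H (22 @ 229) → take B (30 @ 251) → take 35/38 of D → 261.58; 102/102 used.
Total value = 940.58

940.58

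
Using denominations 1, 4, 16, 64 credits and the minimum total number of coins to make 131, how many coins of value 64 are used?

2

131 − 2×64→3 − 3×1→0
Count of 64: 2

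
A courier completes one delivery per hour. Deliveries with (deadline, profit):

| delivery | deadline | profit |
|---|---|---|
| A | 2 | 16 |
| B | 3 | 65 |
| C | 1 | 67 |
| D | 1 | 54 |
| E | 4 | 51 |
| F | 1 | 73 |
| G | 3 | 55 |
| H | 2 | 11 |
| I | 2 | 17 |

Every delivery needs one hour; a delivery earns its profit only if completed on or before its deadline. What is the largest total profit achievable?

244

By profit: F(d1,73), C(d1,67), B(d3,65), G(d3,55), D(d1,54), E(d4,51), I(d2,17), A(d2,16), H(d2,11)
F→slot 1; C skipped; B→slot 3; G→slot 2; D skipped; E→slot 4; I skipped; A skipped; H skipped.
Profit = 73 + 55 + 65 + 51 = 244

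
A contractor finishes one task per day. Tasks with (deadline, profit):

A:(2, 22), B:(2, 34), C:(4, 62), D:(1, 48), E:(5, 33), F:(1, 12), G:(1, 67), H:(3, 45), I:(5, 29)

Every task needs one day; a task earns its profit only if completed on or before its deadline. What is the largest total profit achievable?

Profit order: G=67 C=62 D=48 H=45 B=34 E=33 I=29 A=22 F=12
Assign: G→slot 1, C→slot 4, D skipped, H→slot 3, B→slot 2, E→slot 5, I skipped, A skipped, F skipped.
Slots: [1:G] [2:B] [3:H] [4:C] [5:E]
Profit = 67 + 34 + 45 + 62 + 33 = 241

241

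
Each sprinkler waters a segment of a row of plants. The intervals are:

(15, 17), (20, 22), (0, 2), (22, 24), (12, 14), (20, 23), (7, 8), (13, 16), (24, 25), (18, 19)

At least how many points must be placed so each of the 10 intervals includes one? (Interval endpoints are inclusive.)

7

Sort by right endpoint; whenever an interval is uncovered, place a point at its right end.
Sorted: [0,2] [7,8] [12,14] [13,16] [15,17] [18,19] [20,22] [20,23] [22,24] [24,25]
{[0,2]} hit by 2; {[7,8]} hit by 8; {[12,14],[13,16]} hit by 14; {[15,17]} hit by 17; {[18,19]} hit by 19; {[20,22],[20,23],[22,24]} hit by 22; {[24,25]} hit by 25.
Points: 2, 8, 14, 17, 19, 22, 25 (7 total).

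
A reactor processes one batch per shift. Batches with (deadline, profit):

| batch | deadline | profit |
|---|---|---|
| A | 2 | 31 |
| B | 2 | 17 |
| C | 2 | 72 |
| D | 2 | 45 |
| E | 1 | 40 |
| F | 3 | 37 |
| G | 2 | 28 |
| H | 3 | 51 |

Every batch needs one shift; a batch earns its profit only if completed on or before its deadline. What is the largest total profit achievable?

168

Sort by profit descending; place each in the latest free slot ≤ its deadline.
By profit: C(d2,72), H(d3,51), D(d2,45), E(d1,40), F(d3,37), A(d2,31), G(d2,28), B(d2,17)
C→slot 2; H→slot 3; D→slot 1; E skipped; F skipped; A skipped; G skipped; B skipped.
Profit = 45 + 72 + 51 = 168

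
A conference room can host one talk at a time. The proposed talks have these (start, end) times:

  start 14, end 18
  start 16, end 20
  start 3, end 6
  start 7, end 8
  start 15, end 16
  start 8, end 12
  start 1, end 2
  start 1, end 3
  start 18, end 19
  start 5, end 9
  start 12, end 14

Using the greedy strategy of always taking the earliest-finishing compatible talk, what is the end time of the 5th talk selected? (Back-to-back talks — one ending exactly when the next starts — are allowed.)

14

Order by finish time; keep every interval that doesn't clash with the previous kept one.
By end time: (1,2), (1,3), (3,6), (7,8), (5,9), (8,12), (12,14), (15,16), (14,18), (18,19), (16,20).
Pick (1,2); next start ≥ 2 → (3,6); next start ≥ 6 → (7,8); next start ≥ 8 → (8,12); next start ≥ 12 → (12,14); next start ≥ 14 → (15,16); next start ≥ 16 → (18,19).
Selected: (1,2) (3,6) (7,8) (8,12) (12,14) (15,16) (18,19)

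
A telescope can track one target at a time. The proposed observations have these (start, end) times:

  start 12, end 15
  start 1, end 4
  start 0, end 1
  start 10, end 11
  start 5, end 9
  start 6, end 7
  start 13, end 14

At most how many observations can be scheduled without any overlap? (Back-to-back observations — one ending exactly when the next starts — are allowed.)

By end time: (0,1), (1,4), (6,7), (5,9), (10,11), (13,14), (12,15).
Pick (0,1); next start ≥ 1 → (1,4); next start ≥ 4 → (6,7); next start ≥ 7 → (10,11); next start ≥ 11 → (13,14).
Selected 5 observations.

5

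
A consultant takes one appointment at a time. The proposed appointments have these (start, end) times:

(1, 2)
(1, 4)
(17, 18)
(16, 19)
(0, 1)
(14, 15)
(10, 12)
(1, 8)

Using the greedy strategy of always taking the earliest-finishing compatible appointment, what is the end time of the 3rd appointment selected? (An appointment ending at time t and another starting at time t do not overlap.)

Sorted by end: (0,1)  (1,2)  (1,4)  (1,8)  (10,12)  (14,15)  (17,18)  (16,19)
take (0,1); take (1,2); skip (1,4); take (10,12); take (14,15); take (17,18).
Selected: (0,1) (1,2) (10,12) (14,15) (17,18)

12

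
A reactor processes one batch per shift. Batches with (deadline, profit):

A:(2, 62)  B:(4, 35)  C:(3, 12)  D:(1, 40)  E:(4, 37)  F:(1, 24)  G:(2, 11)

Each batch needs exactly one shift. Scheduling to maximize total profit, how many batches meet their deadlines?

4

Take jobs in profit order; each goes to the latest open slot no later than its deadline.
By profit: A(d2,62), D(d1,40), E(d4,37), B(d4,35), F(d1,24), C(d3,12), G(d2,11)
A→slot 2; D→slot 1; E→slot 4; B→slot 3; F skipped; C skipped; G skipped.
4 of 7 scheduled.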